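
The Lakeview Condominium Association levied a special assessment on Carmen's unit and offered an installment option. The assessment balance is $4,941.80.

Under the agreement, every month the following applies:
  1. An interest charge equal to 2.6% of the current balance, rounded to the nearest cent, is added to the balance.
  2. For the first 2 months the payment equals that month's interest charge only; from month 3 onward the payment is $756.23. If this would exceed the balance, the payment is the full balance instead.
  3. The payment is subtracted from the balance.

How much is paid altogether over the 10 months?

$5,745.14

Month 1: opening $4,941.80; interest $128.49 → $5,070.29; payment $128.49; balance $4,941.80
Month 2: opening $4,941.80; interest $128.49 → $5,070.29; payment $128.49; balance $4,941.80
Month 3: opening $4,941.80; interest $128.49 → $5,070.29; payment $756.23; balance $4,314.06
Month 4: opening $4,314.06; interest $112.17 → $4,426.23; payment $756.23; balance $3,670.00
Month 5: opening $3,670.00; interest $95.42 → $3,765.42; payment $756.23; balance $3,009.19
Month 6: opening $3,009.19; interest $78.24 → $3,087.43; payment $756.23; balance $2,331.20
Month 7: opening $2,331.20; interest $60.61 → $2,391.81; payment $756.23; balance $1,635.58
Month 8: opening $1,635.58; interest $42.53 → $1,678.11; payment $756.23; balance $921.88
Month 9: opening $921.88; interest $23.97 → $945.85; payment $756.23; balance $189.62
Month 10: opening $189.62; interest $4.93 → $194.55; payment $194.55; balance $0.00
Total paid: $5,745.14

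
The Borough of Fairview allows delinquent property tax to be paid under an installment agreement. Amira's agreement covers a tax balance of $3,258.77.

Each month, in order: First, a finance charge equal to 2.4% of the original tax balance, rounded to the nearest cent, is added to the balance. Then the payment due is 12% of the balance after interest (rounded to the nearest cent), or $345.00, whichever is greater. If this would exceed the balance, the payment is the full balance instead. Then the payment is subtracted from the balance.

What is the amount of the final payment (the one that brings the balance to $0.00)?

# | Opening | Interest | Payment | End bal
1 | $3,258.77 | $78.21 | $400.44 | $2,936.54
2 | $2,936.54 | $78.21 | $361.77 | $2,652.98
3 | $2,652.98 | $78.21 | $345.00 | $2,386.19
4 | $2,386.19 | $78.21 | $345.00 | $2,119.40
5 | $2,119.40 | $78.21 | $345.00 | $1,852.61
6 | $1,852.61 | $78.21 | $345.00 | $1,585.82
7 | $1,585.82 | $78.21 | $345.00 | $1,319.03
8 | $1,319.03 | $78.21 | $345.00 | $1,052.24
9 | $1,052.24 | $78.21 | $345.00 | $785.45
10 | $785.45 | $78.21 | $345.00 | $518.66
11 | $518.66 | $78.21 | $345.00 | $251.87
12 | $251.87 | $78.21 | $330.08 | $0.00

$330.08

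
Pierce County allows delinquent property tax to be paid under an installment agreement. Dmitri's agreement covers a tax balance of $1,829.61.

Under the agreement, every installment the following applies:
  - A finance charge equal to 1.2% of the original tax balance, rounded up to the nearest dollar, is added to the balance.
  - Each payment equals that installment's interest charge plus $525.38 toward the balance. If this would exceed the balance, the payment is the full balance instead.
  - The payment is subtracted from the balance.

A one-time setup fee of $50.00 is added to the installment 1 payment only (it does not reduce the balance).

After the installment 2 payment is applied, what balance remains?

Installment 1: opening $1,829.61; interest $22.00 → $1,851.61; payment $547.38 (+ $50.00 fee); balance $1,304.23
Installment 2: opening $1,304.23; interest $22.00 → $1,326.23; payment $547.38; balance $778.85

$778.85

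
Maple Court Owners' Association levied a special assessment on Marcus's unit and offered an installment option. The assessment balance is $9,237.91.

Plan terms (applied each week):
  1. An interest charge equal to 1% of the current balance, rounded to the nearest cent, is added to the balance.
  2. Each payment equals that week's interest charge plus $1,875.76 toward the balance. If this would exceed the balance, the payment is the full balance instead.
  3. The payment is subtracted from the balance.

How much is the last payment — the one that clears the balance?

$1,752.22

Week 1: opening $9,237.91; interest $92.38 → $9,330.29; payment $1,968.14; balance $7,362.15
Week 2: opening $7,362.15; interest $73.62 → $7,435.77; payment $1,949.38; balance $5,486.39
Week 3: opening $5,486.39; interest $54.86 → $5,541.25; payment $1,930.62; balance $3,610.63
Week 4: opening $3,610.63; interest $36.11 → $3,646.74; payment $1,911.87; balance $1,734.87
Week 5: opening $1,734.87; interest $17.35 → $1,752.22; payment $1,752.22; balance $0.00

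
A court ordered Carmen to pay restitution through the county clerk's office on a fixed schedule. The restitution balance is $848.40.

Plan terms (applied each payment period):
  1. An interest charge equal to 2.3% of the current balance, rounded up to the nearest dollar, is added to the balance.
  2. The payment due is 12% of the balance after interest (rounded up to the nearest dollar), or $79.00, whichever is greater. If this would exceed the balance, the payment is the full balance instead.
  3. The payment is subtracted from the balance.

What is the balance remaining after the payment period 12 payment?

Payment period 1: $848.40 +$20.00 interest = $868.40; pay $105.00 → $763.40
Payment period 2: $763.40 +$18.00 interest = $781.40; pay $94.00 → $687.40
Payment period 3: $687.40 +$16.00 interest = $703.40; pay $85.00 → $618.40
Payment period 4: $618.40 +$15.00 interest = $633.40; pay $79.00 → $554.40
Payment period 5: $554.40 +$13.00 interest = $567.40; pay $79.00 → $488.40
Payment period 6: $488.40 +$12.00 interest = $500.40; pay $79.00 → $421.40
Payment period 7: $421.40 +$10.00 interest = $431.40; pay $79.00 → $352.40
Payment period 8: $352.40 +$9.00 interest = $361.40; pay $79.00 → $282.40
Payment period 9: $282.40 +$7.00 interest = $289.40; pay $79.00 → $210.40
Payment period 10: $210.40 +$5.00 interest = $215.40; pay $79.00 → $136.40
Payment period 11: $136.40 +$4.00 interest = $140.40; pay $79.00 → $61.40
Payment period 12: $61.40 +$2.00 interest = $63.40; pay $63.40 → $0.00

$0.00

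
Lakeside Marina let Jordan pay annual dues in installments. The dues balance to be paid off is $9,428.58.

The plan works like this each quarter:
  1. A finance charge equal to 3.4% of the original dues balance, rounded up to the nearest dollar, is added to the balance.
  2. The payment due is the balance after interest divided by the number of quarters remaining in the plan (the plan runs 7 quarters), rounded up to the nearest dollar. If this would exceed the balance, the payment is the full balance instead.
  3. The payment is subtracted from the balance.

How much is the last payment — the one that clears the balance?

# | Opening | Interest | Payment | End bal
1 | $9,428.58 | $321.00 | $1,393.00 | $8,356.58
2 | $8,356.58 | $321.00 | $1,447.00 | $7,230.58
3 | $7,230.58 | $321.00 | $1,511.00 | $6,040.58
4 | $6,040.58 | $321.00 | $1,591.00 | $4,770.58
5 | $4,770.58 | $321.00 | $1,698.00 | $3,393.58
6 | $3,393.58 | $321.00 | $1,858.00 | $1,856.58
7 | $1,856.58 | $321.00 | $2,177.58 | $0.00

$2,177.58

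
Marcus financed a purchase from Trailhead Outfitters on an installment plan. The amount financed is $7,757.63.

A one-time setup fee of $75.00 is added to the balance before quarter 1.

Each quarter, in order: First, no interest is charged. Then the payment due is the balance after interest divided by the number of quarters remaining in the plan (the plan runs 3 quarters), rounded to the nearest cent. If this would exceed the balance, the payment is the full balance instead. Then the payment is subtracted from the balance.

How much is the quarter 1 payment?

Quarter 1: opening $7,832.63; payment $2,610.88; balance $5,221.75

$2,610.88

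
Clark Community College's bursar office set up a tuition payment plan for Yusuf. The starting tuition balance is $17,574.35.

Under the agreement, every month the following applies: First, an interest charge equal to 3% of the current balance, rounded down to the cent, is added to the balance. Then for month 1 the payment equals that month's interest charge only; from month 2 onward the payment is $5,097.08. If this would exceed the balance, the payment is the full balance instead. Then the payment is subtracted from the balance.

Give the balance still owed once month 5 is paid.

Month 1: $17,574.35 +$527.23 interest = $18,101.58; pay $527.23 → $17,574.35
Month 2: $17,574.35 +$527.23 interest = $18,101.58; pay $5,097.08 → $13,004.50
Month 3: $13,004.50 +$390.13 interest = $13,394.63; pay $5,097.08 → $8,297.55
Month 4: $8,297.55 +$248.92 interest = $8,546.47; pay $5,097.08 → $3,449.39
Month 5: $3,449.39 +$103.48 interest = $3,552.87; pay $3,552.87 → $0.00

$0.00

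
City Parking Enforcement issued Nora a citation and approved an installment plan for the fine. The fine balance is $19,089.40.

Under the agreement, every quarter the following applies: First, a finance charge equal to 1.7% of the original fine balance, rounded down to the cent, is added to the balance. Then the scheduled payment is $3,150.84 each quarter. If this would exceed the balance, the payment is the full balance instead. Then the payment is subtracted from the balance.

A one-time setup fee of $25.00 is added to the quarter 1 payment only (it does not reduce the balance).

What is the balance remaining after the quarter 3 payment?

Quarter 1: $19,089.40 +$324.51 interest = $19,413.91; pay $3,150.84 (+ $25.00 fee) → $16,263.07
Quarter 2: $16,263.07 +$324.51 interest = $16,587.58; pay $3,150.84 → $13,436.74
Quarter 3: $13,436.74 +$324.51 interest = $13,761.25; pay $3,150.84 → $10,610.41

$10,610.41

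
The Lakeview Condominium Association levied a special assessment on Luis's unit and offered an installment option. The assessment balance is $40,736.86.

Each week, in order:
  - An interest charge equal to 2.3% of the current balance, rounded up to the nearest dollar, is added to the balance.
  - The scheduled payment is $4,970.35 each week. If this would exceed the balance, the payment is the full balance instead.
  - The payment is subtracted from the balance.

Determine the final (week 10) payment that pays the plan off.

Week 1: opening $40,736.86; interest $937.00 → $41,673.86; payment $4,970.35; balance $36,703.51
Week 2: opening $36,703.51; interest $845.00 → $37,548.51; payment $4,970.35; balance $32,578.16
Week 3: opening $32,578.16; interest $750.00 → $33,328.16; payment $4,970.35; balance $28,357.81
Week 4: opening $28,357.81; interest $653.00 → $29,010.81; payment $4,970.35; balance $24,040.46
Week 5: opening $24,040.46; interest $553.00 → $24,593.46; payment $4,970.35; balance $19,623.11
Week 6: opening $19,623.11; interest $452.00 → $20,075.11; payment $4,970.35; balance $15,104.76
Week 7: opening $15,104.76; interest $348.00 → $15,452.76; payment $4,970.35; balance $10,482.41
Week 8: opening $10,482.41; interest $242.00 → $10,724.41; payment $4,970.35; balance $5,754.06
Week 9: opening $5,754.06; interest $133.00 → $5,887.06; payment $4,970.35; balance $916.71
Week 10: opening $916.71; interest $22.00 → $938.71; payment $938.71; balance $0.00

$938.71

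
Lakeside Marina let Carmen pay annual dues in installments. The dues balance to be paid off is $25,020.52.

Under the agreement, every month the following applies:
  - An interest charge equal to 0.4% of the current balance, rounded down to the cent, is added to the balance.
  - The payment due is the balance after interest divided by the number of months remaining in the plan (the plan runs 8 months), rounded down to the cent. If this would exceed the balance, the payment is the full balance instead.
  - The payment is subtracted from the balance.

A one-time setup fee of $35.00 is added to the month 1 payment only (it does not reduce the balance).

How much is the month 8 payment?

Month 1: opening $25,020.52; interest $100.08 → $25,120.60; payment $3,140.07 (+ $35.00 fee); balance $21,980.53
Month 2: opening $21,980.53; interest $87.92 → $22,068.45; payment $3,152.63; balance $18,915.82
Month 3: opening $18,915.82; interest $75.66 → $18,991.48; payment $3,165.24; balance $15,826.24
Month 4: opening $15,826.24; interest $63.30 → $15,889.54; payment $3,177.90; balance $12,711.64
Month 5: opening $12,711.64; interest $50.84 → $12,762.48; payment $3,190.62; balance $9,571.86
Month 6: opening $9,571.86; interest $38.28 → $9,610.14; payment $3,203.38; balance $6,406.76
Month 7: opening $6,406.76; interest $25.62 → $6,432.38; payment $3,216.19; balance $3,216.19
Month 8: opening $3,216.19; interest $12.86 → $3,229.05; payment $3,229.05; balance $0.00

$3,229.05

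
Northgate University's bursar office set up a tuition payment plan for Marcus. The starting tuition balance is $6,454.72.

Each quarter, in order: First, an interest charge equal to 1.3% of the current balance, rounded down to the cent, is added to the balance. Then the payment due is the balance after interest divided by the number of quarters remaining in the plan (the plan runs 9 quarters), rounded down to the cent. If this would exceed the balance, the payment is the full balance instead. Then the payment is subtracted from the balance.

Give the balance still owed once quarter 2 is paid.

$5,151.72

Quarter 1: $6,454.72 +$83.91 interest = $6,538.63; pay $726.51 → $5,812.12
Quarter 2: $5,812.12 +$75.55 interest = $5,887.67; pay $735.95 → $5,151.72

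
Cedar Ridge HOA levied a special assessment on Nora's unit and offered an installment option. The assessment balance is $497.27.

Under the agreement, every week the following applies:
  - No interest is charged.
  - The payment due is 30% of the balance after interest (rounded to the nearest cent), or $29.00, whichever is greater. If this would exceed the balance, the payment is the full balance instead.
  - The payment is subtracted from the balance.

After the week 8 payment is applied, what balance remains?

# | Opening | Payment | End bal
1 | $497.27 | $149.18 | $348.09
2 | $348.09 | $104.43 | $243.66
3 | $243.66 | $73.10 | $170.56
4 | $170.56 | $51.17 | $119.39
5 | $119.39 | $35.82 | $83.57
6 | $83.57 | $29.00 | $54.57
7 | $54.57 | $29.00 | $25.57
8 | $25.57 | $25.57 | $0.00

$0.00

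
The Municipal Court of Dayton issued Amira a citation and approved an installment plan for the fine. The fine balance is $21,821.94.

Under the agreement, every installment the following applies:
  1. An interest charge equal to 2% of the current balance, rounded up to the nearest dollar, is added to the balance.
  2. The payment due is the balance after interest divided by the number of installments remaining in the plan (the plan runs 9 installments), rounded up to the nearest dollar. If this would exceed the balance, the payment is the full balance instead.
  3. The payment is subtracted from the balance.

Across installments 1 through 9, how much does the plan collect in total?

Installment 1: $21,821.94 +$437.00 interest = $22,258.94; pay $2,474.00 → $19,784.94
Installment 2: $19,784.94 +$396.00 interest = $20,180.94; pay $2,523.00 → $17,657.94
Installment 3: $17,657.94 +$354.00 interest = $18,011.94; pay $2,574.00 → $15,437.94
Installment 4: $15,437.94 +$309.00 interest = $15,746.94; pay $2,625.00 → $13,121.94
Installment 5: $13,121.94 +$263.00 interest = $13,384.94; pay $2,677.00 → $10,707.94
Installment 6: $10,707.94 +$215.00 interest = $10,922.94; pay $2,731.00 → $8,191.94
Installment 7: $8,191.94 +$164.00 interest = $8,355.94; pay $2,786.00 → $5,569.94
Installment 8: $5,569.94 +$112.00 interest = $5,681.94; pay $2,841.00 → $2,840.94
Installment 9: $2,840.94 +$57.00 interest = $2,897.94; pay $2,897.94 → $0.00
Total paid: $24,128.94

$24,128.94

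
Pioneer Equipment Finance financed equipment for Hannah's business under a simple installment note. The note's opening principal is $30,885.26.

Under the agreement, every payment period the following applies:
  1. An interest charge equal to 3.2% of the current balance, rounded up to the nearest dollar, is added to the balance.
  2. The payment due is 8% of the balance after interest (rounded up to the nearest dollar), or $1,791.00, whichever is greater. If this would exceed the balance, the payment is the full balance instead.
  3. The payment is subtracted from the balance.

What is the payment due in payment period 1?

Payment period 1: opening $30,885.26; interest $989.00 → $31,874.26; payment $2,550.00; balance $29,324.26

$2,550.00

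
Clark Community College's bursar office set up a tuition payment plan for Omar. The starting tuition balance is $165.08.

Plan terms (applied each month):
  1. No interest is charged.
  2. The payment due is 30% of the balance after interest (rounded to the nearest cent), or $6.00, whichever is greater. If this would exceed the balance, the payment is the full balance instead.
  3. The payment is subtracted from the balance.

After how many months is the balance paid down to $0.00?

10

# | Opening | Payment | End bal
1 | $165.08 | $49.52 | $115.56
2 | $115.56 | $34.67 | $80.89
3 | $80.89 | $24.27 | $56.62
4 | $56.62 | $16.99 | $39.63
5 | $39.63 | $11.89 | $27.74
6 | $27.74 | $8.32 | $19.42
7 | $19.42 | $6.00 | $13.42
8 | $13.42 | $6.00 | $7.42
9 | $7.42 | $6.00 | $1.42
10 | $1.42 | $1.42 | $0.00
Balance reaches $0.00 in month 10.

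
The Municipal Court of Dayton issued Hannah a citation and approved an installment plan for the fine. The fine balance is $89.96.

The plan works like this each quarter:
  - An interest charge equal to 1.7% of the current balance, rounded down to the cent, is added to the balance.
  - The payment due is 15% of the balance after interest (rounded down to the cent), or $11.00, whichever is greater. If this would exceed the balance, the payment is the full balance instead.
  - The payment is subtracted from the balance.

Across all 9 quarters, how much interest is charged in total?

Quarter 1: opening $89.96; interest $1.52 → $91.48; payment $13.72; balance $77.76
Quarter 2: opening $77.76; interest $1.32 → $79.08; payment $11.86; balance $67.22
Quarter 3: opening $67.22; interest $1.14 → $68.36; payment $11.00; balance $57.36
Quarter 4: opening $57.36; interest $0.97 → $58.33; payment $11.00; balance $47.33
Quarter 5: opening $47.33; interest $0.80 → $48.13; payment $11.00; balance $37.13
Quarter 6: opening $37.13; interest $0.63 → $37.76; payment $11.00; balance $26.76
Quarter 7: opening $26.76; interest $0.45 → $27.21; payment $11.00; balance $16.21
Quarter 8: opening $16.21; interest $0.27 → $16.48; payment $11.00; balance $5.48
Quarter 9: opening $5.48; interest $0.09 → $5.57; payment $5.57; balance $0.00
Total interest: $1.52 + $1.32 + $1.14 + $0.97 + $0.80 + $0.63 + $0.45 + $0.27 + $0.09 = $7.19

$7.19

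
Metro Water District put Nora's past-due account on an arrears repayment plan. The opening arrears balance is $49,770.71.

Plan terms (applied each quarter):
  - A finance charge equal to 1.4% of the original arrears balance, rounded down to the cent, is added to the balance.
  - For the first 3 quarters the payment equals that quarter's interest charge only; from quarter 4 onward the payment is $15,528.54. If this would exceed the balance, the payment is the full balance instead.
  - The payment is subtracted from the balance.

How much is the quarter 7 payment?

$5,972.21

Quarter 1: opening $49,770.71; interest $696.78 → $50,467.49; payment $696.78; balance $49,770.71
Quarter 2: opening $49,770.71; interest $696.78 → $50,467.49; payment $696.78; balance $49,770.71
Quarter 3: opening $49,770.71; interest $696.78 → $50,467.49; payment $696.78; balance $49,770.71
Quarter 4: opening $49,770.71; interest $696.78 → $50,467.49; payment $15,528.54; balance $34,938.95
Quarter 5: opening $34,938.95; interest $696.78 → $35,635.73; payment $15,528.54; balance $20,107.19
Quarter 6: opening $20,107.19; interest $696.78 → $20,803.97; payment $15,528.54; balance $5,275.43
Quarter 7: opening $5,275.43; interest $696.78 → $5,972.21; payment $5,972.21; balance $0.00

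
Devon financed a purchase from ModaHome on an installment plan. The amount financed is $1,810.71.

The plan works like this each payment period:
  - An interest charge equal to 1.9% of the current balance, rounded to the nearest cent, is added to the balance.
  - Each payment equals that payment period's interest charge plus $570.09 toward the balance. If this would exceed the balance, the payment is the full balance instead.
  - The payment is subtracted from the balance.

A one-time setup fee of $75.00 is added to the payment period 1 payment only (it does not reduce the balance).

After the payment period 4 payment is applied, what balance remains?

$0.00

Payment period 1: $1,810.71 +$34.40 interest = $1,845.11; pay $604.49 (+ $75.00 fee) → $1,240.62
Payment period 2: $1,240.62 +$23.57 interest = $1,264.19; pay $593.66 → $670.53
Payment period 3: $670.53 +$12.74 interest = $683.27; pay $582.83 → $100.44
Payment period 4: $100.44 +$1.91 interest = $102.35; pay $102.35 → $0.00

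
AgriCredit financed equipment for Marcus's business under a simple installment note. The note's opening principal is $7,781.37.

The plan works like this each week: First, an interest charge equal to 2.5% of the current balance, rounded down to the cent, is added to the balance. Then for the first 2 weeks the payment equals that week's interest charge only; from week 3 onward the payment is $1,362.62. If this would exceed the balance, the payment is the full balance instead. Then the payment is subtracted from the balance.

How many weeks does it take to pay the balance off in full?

Week 1: $7,781.37 +$194.53 interest = $7,975.90; pay $194.53 → $7,781.37
Week 2: $7,781.37 +$194.53 interest = $7,975.90; pay $194.53 → $7,781.37
Week 3: $7,781.37 +$194.53 interest = $7,975.90; pay $1,362.62 → $6,613.28
Week 4: $6,613.28 +$165.33 interest = $6,778.61; pay $1,362.62 → $5,415.99
Week 5: $5,415.99 +$135.39 interest = $5,551.38; pay $1,362.62 → $4,188.76
Week 6: $4,188.76 +$104.71 interest = $4,293.47; pay $1,362.62 → $2,930.85
Week 7: $2,930.85 +$73.27 interest = $3,004.12; pay $1,362.62 → $1,641.50
Week 8: $1,641.50 +$41.03 interest = $1,682.53; pay $1,362.62 → $319.91
Week 9: $319.91 +$7.99 interest = $327.90; pay $327.90 → $0.00
Balance reaches $0.00 in week 9.

9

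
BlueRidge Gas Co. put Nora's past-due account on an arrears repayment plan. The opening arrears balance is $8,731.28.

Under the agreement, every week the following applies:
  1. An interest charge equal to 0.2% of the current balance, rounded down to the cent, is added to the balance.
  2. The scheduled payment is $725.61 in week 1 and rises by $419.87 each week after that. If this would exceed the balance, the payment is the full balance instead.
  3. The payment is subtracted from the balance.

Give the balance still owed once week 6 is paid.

$0.00

Week 1: $8,731.28 +$17.46 interest = $8,748.74; pay $725.61 → $8,023.13
Week 2: $8,023.13 +$16.04 interest = $8,039.17; pay $1,145.48 → $6,893.69
Week 3: $6,893.69 +$13.78 interest = $6,907.47; pay $1,565.35 → $5,342.12
Week 4: $5,342.12 +$10.68 interest = $5,352.80; pay $1,985.22 → $3,367.58
Week 5: $3,367.58 +$6.73 interest = $3,374.31; pay $2,405.09 → $969.22
Week 6: $969.22 +$1.93 interest = $971.15; pay $971.15 → $0.00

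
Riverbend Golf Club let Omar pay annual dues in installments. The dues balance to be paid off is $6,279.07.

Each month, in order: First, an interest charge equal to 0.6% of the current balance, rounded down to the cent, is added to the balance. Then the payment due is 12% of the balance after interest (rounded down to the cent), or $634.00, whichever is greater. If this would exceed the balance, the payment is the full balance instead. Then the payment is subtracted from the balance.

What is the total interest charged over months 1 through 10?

Month 1: opening $6,279.07; interest $37.67 → $6,316.74; payment $758.00; balance $5,558.74
Month 2: opening $5,558.74; interest $33.35 → $5,592.09; payment $671.05; balance $4,921.04
Month 3: opening $4,921.04; interest $29.52 → $4,950.56; payment $634.00; balance $4,316.56
Month 4: opening $4,316.56; interest $25.89 → $4,342.45; payment $634.00; balance $3,708.45
Month 5: opening $3,708.45; interest $22.25 → $3,730.70; payment $634.00; balance $3,096.70
Month 6: opening $3,096.70; interest $18.58 → $3,115.28; payment $634.00; balance $2,481.28
Month 7: opening $2,481.28; interest $14.88 → $2,496.16; payment $634.00; balance $1,862.16
Month 8: opening $1,862.16; interest $11.17 → $1,873.33; payment $634.00; balance $1,239.33
Month 9: opening $1,239.33; interest $7.43 → $1,246.76; payment $634.00; balance $612.76
Month 10: opening $612.76; interest $3.67 → $616.43; payment $616.43; balance $0.00
Total interest: $37.67 + $33.35 + $29.52 + $25.89 + $22.25 + $18.58 + $14.88 + $11.17 + $7.43 + $3.67 = $204.41

$204.41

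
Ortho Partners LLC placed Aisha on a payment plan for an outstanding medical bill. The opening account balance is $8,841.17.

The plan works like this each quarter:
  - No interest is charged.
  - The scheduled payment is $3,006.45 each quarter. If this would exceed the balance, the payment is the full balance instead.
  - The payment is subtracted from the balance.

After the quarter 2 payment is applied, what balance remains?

$2,828.27

# | Opening | Payment | End bal
1 | $8,841.17 | $3,006.45 | $5,834.72
2 | $5,834.72 | $3,006.45 | $2,828.27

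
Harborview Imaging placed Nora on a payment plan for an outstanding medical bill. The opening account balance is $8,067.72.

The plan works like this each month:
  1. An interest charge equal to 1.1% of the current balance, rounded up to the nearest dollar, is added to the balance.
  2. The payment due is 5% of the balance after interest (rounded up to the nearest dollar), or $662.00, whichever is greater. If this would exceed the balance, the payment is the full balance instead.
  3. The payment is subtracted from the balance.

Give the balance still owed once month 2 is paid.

$6,915.72

Month 1: opening $8,067.72; interest $89.00 → $8,156.72; payment $662.00; balance $7,494.72
Month 2: opening $7,494.72; interest $83.00 → $7,577.72; payment $662.00; balance $6,915.72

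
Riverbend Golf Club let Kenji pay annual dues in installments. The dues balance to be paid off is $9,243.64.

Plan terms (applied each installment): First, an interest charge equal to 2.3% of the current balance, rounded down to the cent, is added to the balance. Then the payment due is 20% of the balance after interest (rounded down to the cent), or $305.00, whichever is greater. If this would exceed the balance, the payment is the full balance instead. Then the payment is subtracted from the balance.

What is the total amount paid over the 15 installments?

Installment 1: opening $9,243.64; interest $212.60 → $9,456.24; payment $1,891.24; balance $7,565.00
Installment 2: opening $7,565.00; interest $173.99 → $7,738.99; payment $1,547.79; balance $6,191.20
Installment 3: opening $6,191.20; interest $142.39 → $6,333.59; payment $1,266.71; balance $5,066.88
Installment 4: opening $5,066.88; interest $116.53 → $5,183.41; payment $1,036.68; balance $4,146.73
Installment 5: opening $4,146.73; interest $95.37 → $4,242.10; payment $848.42; balance $3,393.68
Installment 6: opening $3,393.68; interest $78.05 → $3,471.73; payment $694.34; balance $2,777.39
Installment 7: opening $2,777.39; interest $63.87 → $2,841.26; payment $568.25; balance $2,273.01
Installment 8: opening $2,273.01; interest $52.27 → $2,325.28; payment $465.05; balance $1,860.23
Installment 9: opening $1,860.23; interest $42.78 → $1,903.01; payment $380.60; balance $1,522.41
Installment 10: opening $1,522.41; interest $35.01 → $1,557.42; payment $311.48; balance $1,245.94
Installment 11: opening $1,245.94; interest $28.65 → $1,274.59; payment $305.00; balance $969.59
Installment 12: opening $969.59; interest $22.30 → $991.89; payment $305.00; balance $686.89
Installment 13: opening $686.89; interest $15.79 → $702.68; payment $305.00; balance $397.68
Installment 14: opening $397.68; interest $9.14 → $406.82; payment $305.00; balance $101.82
Installment 15: opening $101.82; interest $2.34 → $104.16; payment $104.16; balance $0.00
Total paid: $10,334.72

$10,334.72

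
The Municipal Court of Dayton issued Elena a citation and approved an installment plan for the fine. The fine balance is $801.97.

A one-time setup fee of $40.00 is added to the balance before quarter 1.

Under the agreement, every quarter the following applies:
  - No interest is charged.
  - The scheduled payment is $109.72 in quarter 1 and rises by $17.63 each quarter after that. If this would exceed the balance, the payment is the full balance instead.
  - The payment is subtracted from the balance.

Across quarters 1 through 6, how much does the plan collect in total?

$841.97

Quarter 1: opening $841.97; payment $109.72; balance $732.25
Quarter 2: opening $732.25; payment $127.35; balance $604.90
Quarter 3: opening $604.90; payment $144.98; balance $459.92
Quarter 4: opening $459.92; payment $162.61; balance $297.31
Quarter 5: opening $297.31; payment $180.24; balance $117.07
Quarter 6: opening $117.07; payment $117.07; balance $0.00
Total paid: $841.97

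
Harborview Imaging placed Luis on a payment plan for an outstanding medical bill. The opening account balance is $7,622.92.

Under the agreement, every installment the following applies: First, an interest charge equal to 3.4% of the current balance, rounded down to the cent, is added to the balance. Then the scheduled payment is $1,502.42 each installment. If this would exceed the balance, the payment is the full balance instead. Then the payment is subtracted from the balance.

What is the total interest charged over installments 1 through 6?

$891.49

Installment 1: $7,622.92 +$259.17 interest = $7,882.09; pay $1,502.42 → $6,379.67
Installment 2: $6,379.67 +$216.90 interest = $6,596.57; pay $1,502.42 → $5,094.15
Installment 3: $5,094.15 +$173.20 interest = $5,267.35; pay $1,502.42 → $3,764.93
Installment 4: $3,764.93 +$128.00 interest = $3,892.93; pay $1,502.42 → $2,390.51
Installment 5: $2,390.51 +$81.27 interest = $2,471.78; pay $1,502.42 → $969.36
Installment 6: $969.36 +$32.95 interest = $1,002.31; pay $1,002.31 → $0.00
Total interest: $259.17 + $216.90 + $173.20 + $128.00 + $81.27 + $32.95 = $891.49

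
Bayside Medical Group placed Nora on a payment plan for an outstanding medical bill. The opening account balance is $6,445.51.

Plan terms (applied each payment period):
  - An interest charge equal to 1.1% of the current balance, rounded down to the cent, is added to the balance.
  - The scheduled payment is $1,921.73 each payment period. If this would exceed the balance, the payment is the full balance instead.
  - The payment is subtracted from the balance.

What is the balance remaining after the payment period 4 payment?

$0.00

Payment period 1: $6,445.51 +$70.90 interest = $6,516.41; pay $1,921.73 → $4,594.68
Payment period 2: $4,594.68 +$50.54 interest = $4,645.22; pay $1,921.73 → $2,723.49
Payment period 3: $2,723.49 +$29.95 interest = $2,753.44; pay $1,921.73 → $831.71
Payment period 4: $831.71 +$9.14 interest = $840.85; pay $840.85 → $0.00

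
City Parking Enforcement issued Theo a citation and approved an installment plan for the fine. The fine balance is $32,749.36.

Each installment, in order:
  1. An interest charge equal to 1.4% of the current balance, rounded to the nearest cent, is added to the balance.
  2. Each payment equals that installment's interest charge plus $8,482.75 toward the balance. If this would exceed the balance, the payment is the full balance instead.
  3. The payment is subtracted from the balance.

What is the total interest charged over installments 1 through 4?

Installment 1: $32,749.36 +$458.49 interest = $33,207.85; pay $8,941.24 → $24,266.61
Installment 2: $24,266.61 +$339.73 interest = $24,606.34; pay $8,822.48 → $15,783.86
Installment 3: $15,783.86 +$220.97 interest = $16,004.83; pay $8,703.72 → $7,301.11
Installment 4: $7,301.11 +$102.22 interest = $7,403.33; pay $7,403.33 → $0.00
Total interest: $458.49 + $339.73 + $220.97 + $102.22 = $1,121.41

$1,121.41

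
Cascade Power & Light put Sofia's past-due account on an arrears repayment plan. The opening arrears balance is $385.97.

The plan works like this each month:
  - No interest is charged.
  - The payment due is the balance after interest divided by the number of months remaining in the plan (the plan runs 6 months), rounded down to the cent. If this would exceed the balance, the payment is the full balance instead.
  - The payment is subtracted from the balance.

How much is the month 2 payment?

Month 1: $385.97 − $64.32 → $321.65
Month 2: $321.65 − $64.33 → $257.32

$64.33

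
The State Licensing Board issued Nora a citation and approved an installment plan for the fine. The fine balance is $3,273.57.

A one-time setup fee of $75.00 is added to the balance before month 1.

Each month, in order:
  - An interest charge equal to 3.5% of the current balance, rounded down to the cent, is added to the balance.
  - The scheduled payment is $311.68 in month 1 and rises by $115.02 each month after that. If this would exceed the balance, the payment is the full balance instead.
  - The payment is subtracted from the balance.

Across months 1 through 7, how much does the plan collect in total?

$3,871.41

# | Opening | Interest | Payment | End bal
1 | $3,348.57 | $117.19 | $311.68 | $3,154.08
2 | $3,154.08 | $110.39 | $426.70 | $2,837.77
3 | $2,837.77 | $99.32 | $541.72 | $2,395.37
4 | $2,395.37 | $83.83 | $656.74 | $1,822.46
5 | $1,822.46 | $63.78 | $771.76 | $1,114.48
6 | $1,114.48 | $39.00 | $886.78 | $266.70
7 | $266.70 | $9.33 | $276.03 | $0.00
Total paid: $3,871.41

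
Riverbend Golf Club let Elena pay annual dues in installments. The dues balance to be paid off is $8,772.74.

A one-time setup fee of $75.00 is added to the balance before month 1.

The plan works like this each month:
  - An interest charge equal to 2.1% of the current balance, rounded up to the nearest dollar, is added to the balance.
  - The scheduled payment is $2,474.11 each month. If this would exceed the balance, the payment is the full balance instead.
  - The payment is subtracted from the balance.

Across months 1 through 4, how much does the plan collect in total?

$9,299.74

Month 1: opening $8,847.74; interest $186.00 → $9,033.74; payment $2,474.11; balance $6,559.63
Month 2: opening $6,559.63; interest $138.00 → $6,697.63; payment $2,474.11; balance $4,223.52
Month 3: opening $4,223.52; interest $89.00 → $4,312.52; payment $2,474.11; balance $1,838.41
Month 4: opening $1,838.41; interest $39.00 → $1,877.41; payment $1,877.41; balance $0.00
Total paid: $9,299.74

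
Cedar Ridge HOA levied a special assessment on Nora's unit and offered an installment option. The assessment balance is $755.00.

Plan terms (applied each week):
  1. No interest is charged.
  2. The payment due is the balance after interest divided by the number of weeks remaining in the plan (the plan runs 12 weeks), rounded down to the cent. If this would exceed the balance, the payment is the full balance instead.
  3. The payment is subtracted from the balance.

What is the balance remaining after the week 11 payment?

$62.92

Week 1: opening $755.00; payment $62.91; balance $692.09
Week 2: opening $692.09; payment $62.91; balance $629.18
Week 3: opening $629.18; payment $62.91; balance $566.27
Week 4: opening $566.27; payment $62.91; balance $503.36
Week 5: opening $503.36; payment $62.92; balance $440.44
Week 6: opening $440.44; payment $62.92; balance $377.52
Week 7: opening $377.52; payment $62.92; balance $314.60
Week 8: opening $314.60; payment $62.92; balance $251.68
Week 9: opening $251.68; payment $62.92; balance $188.76
Week 10: opening $188.76; payment $62.92; balance $125.84
Week 11: opening $125.84; payment $62.92; balance $62.92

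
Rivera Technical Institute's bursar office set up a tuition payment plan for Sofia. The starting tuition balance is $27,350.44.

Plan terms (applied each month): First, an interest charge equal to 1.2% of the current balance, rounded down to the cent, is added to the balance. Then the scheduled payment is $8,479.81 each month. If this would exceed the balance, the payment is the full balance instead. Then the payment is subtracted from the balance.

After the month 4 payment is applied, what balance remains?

$0.00

Month 1: opening $27,350.44; interest $328.20 → $27,678.64; payment $8,479.81; balance $19,198.83
Month 2: opening $19,198.83; interest $230.38 → $19,429.21; payment $8,479.81; balance $10,949.40
Month 3: opening $10,949.40; interest $131.39 → $11,080.79; payment $8,479.81; balance $2,600.98
Month 4: opening $2,600.98; interest $31.21 → $2,632.19; payment $2,632.19; balance $0.00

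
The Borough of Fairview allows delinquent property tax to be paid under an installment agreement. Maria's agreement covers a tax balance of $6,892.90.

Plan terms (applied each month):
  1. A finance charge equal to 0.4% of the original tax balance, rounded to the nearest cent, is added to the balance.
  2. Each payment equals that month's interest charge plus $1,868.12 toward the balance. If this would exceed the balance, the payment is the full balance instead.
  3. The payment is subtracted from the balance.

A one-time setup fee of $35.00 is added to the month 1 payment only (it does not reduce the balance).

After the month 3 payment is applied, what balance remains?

$1,288.54

# | Opening | Interest | Payment | Fee | End bal
1 | $6,892.90 | $27.57 | $1,895.69 | $35.00 | $5,024.78
2 | $5,024.78 | $27.57 | $1,895.69 | — | $3,156.66
3 | $3,156.66 | $27.57 | $1,895.69 | — | $1,288.54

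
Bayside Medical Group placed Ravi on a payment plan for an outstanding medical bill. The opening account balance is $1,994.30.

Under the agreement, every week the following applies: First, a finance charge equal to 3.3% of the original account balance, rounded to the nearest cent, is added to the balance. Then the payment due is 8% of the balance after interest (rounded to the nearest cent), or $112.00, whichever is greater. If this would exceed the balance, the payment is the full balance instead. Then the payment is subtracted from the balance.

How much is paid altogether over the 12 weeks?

$1,582.04

Week 1: opening $1,994.30; interest $65.81 → $2,060.11; payment $164.81; balance $1,895.30
Week 2: opening $1,895.30; interest $65.81 → $1,961.11; payment $156.89; balance $1,804.22
Week 3: opening $1,804.22; interest $65.81 → $1,870.03; payment $149.60; balance $1,720.43
Week 4: opening $1,720.43; interest $65.81 → $1,786.24; payment $142.90; balance $1,643.34
Week 5: opening $1,643.34; interest $65.81 → $1,709.15; payment $136.73; balance $1,572.42
Week 6: opening $1,572.42; interest $65.81 → $1,638.23; payment $131.06; balance $1,507.17
Week 7: opening $1,507.17; interest $65.81 → $1,572.98; payment $125.84; balance $1,447.14
Week 8: opening $1,447.14; interest $65.81 → $1,512.95; payment $121.04; balance $1,391.91
Week 9: opening $1,391.91; interest $65.81 → $1,457.72; payment $116.62; balance $1,341.10
Week 10: opening $1,341.10; interest $65.81 → $1,406.91; payment $112.55; balance $1,294.36
Week 11: opening $1,294.36; interest $65.81 → $1,360.17; payment $112.00; balance $1,248.17
Week 12: opening $1,248.17; interest $65.81 → $1,313.98; payment $112.00; balance $1,201.98
Total paid: $1,582.04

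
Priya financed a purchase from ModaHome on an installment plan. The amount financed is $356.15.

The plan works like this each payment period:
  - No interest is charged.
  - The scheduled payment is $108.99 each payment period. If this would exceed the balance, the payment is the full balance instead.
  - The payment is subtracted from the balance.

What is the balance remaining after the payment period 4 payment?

Payment period 1: $356.15 − $108.99 → $247.16
Payment period 2: $247.16 − $108.99 → $138.17
Payment period 3: $138.17 − $108.99 → $29.18
Payment period 4: $29.18 − $29.18 → $0.00

$0.00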